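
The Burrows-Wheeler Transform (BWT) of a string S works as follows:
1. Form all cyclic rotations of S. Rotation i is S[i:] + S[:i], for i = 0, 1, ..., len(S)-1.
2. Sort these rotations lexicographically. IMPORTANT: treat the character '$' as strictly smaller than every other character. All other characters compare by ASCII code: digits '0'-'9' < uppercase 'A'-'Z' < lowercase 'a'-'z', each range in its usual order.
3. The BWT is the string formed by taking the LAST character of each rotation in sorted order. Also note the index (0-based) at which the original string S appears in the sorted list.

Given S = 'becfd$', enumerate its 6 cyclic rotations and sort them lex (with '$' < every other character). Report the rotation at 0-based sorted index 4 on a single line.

All 6 rotations (rotation i = S[i:]+S[:i]):
  rot[0] = becfd$
  rot[1] = ecfd$b
  rot[2] = cfd$be
  rot[3] = fd$bec
  rot[4] = d$becf
  rot[5] = $becfd
Sorted (with $ < everything):
  sorted[0] = $becfd
  sorted[1] = becfd$
  sorted[2] = cfd$be
  sorted[3] = d$becf
  sorted[4] = ecfd$b
  sorted[5] = fd$bec
sorted[4] = ecfd$b

Answer: ecfd$b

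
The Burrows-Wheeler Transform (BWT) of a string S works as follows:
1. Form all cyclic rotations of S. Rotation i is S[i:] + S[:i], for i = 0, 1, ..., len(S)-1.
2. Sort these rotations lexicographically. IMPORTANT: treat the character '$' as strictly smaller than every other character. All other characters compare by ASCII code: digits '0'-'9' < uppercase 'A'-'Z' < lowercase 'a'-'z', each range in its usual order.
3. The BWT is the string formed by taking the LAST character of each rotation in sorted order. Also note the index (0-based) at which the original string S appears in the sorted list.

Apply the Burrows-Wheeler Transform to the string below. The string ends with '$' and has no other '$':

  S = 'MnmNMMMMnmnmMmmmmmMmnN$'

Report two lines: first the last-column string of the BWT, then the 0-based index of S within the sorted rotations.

Answer: NNMMmm$MnmnmnmmmMMnmmMM
6

Derivation:
All 23 rotations (rotation i = S[i:]+S[:i]):
  rot[0] = MnmNMMMMnmnmMmmmmmMmnN$
  rot[1] = nmNMMMMnmnmMmmmmmMmnN$M
  rot[2] = mNMMMMnmnmMmmmmmMmnN$Mn
  rot[3] = NMMMMnmnmMmmmmmMmnN$Mnm
  rot[4] = MMMMnmnmMmmmmmMmnN$MnmN
  rot[5] = MMMnmnmMmmmmmMmnN$MnmNM
  rot[6] = MMnmnmMmmmmmMmnN$MnmNMM
  rot[7] = MnmnmMmmmmmMmnN$MnmNMMM
  rot[8] = nmnmMmmmmmMmnN$MnmNMMMM
  rot[9] = mnmMmmmmmMmnN$MnmNMMMMn
  rot[10] = nmMmmmmmMmnN$MnmNMMMMnm
  rot[11] = mMmmmmmMmnN$MnmNMMMMnmn
  rot[12] = MmmmmmMmnN$MnmNMMMMnmnm
  rot[13] = mmmmmMmnN$MnmNMMMMnmnmM
  rot[14] = mmmmMmnN$MnmNMMMMnmnmMm
  rot[15] = mmmMmnN$MnmNMMMMnmnmMmm
  rot[16] = mmMmnN$MnmNMMMMnmnmMmmm
  rot[17] = mMmnN$MnmNMMMMnmnmMmmmm
  rot[18] = MmnN$MnmNMMMMnmnmMmmmmm
  rot[19] = mnN$MnmNMMMMnmnmMmmmmmM
  rot[20] = nN$MnmNMMMMnmnmMmmmmmMm
  rot[21] = N$MnmNMMMMnmnmMmmmmmMmn
  rot[22] = $MnmNMMMMnmnmMmmmmmMmnN
Sorted (with $ < everything):
  sorted[0] = $MnmNMMMMnmnmMmmmmmMmnN  (last char: 'N')
  sorted[1] = MMMMnmnmMmmmmmMmnN$MnmN  (last char: 'N')
  sorted[2] = MMMnmnmMmmmmmMmnN$MnmNM  (last char: 'M')
  sorted[3] = MMnmnmMmmmmmMmnN$MnmNMM  (last char: 'M')
  sorted[4] = MmmmmmMmnN$MnmNMMMMnmnm  (last char: 'm')
  sorted[5] = MmnN$MnmNMMMMnmnmMmmmmm  (last char: 'm')
  sorted[6] = MnmNMMMMnmnmMmmmmmMmnN$  (last char: '$')
  sorted[7] = MnmnmMmmmmmMmnN$MnmNMMM  (last char: 'M')
  sorted[8] = N$MnmNMMMMnmnmMmmmmmMmn  (last char: 'n')
  sorted[9] = NMMMMnmnmMmmmmmMmnN$Mnm  (last char: 'm')
  sorted[10] = mMmmmmmMmnN$MnmNMMMMnmn  (last char: 'n')
  sorted[11] = mMmnN$MnmNMMMMnmnmMmmmm  (last char: 'm')
  sorted[12] = mNMMMMnmnmMmmmmmMmnN$Mn  (last char: 'n')
  sorted[13] = mmMmnN$MnmNMMMMnmnmMmmm  (last char: 'm')
  sorted[14] = mmmMmnN$MnmNMMMMnmnmMmm  (last char: 'm')
  sorted[15] = mmmmMmnN$MnmNMMMMnmnmMm  (last char: 'm')
  sorted[16] = mmmmmMmnN$MnmNMMMMnmnmM  (last char: 'M')
  sorted[17] = mnN$MnmNMMMMnmnmMmmmmmM  (last char: 'M')
  sorted[18] = mnmMmmmmmMmnN$MnmNMMMMn  (last char: 'n')
  sorted[19] = nN$MnmNMMMMnmnmMmmmmmMm  (last char: 'm')
  sorted[20] = nmMmmmmmMmnN$MnmNMMMMnm  (last char: 'm')
  sorted[21] = nmNMMMMnmnmMmmmmmMmnN$M  (last char: 'M')
  sorted[22] = nmnmMmmmmmMmnN$MnmNMMMM  (last char: 'M')
Last column: NNMMmm$MnmnmnmmmMMnmmMM
Original string S is at sorted index 6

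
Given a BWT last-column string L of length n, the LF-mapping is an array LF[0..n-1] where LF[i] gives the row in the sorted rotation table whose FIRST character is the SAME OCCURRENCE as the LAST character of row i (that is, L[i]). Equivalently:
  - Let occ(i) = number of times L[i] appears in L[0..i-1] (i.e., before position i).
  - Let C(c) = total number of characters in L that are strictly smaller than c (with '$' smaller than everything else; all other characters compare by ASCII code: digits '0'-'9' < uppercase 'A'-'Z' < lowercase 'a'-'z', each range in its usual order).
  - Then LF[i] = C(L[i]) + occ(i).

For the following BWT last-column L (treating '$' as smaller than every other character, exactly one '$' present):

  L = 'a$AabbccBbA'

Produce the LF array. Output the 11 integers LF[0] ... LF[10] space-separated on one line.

Char counts: '$':1, 'A':2, 'B':1, 'a':2, 'b':3, 'c':2
C (first-col start): C('$')=0, C('A')=1, C('B')=3, C('a')=4, C('b')=6, C('c')=9
L[0]='a': occ=0, LF[0]=C('a')+0=4+0=4
L[1]='$': occ=0, LF[1]=C('$')+0=0+0=0
L[2]='A': occ=0, LF[2]=C('A')+0=1+0=1
L[3]='a': occ=1, LF[3]=C('a')+1=4+1=5
L[4]='b': occ=0, LF[4]=C('b')+0=6+0=6
L[5]='b': occ=1, LF[5]=C('b')+1=6+1=7
L[6]='c': occ=0, LF[6]=C('c')+0=9+0=9
L[7]='c': occ=1, LF[7]=C('c')+1=9+1=10
L[8]='B': occ=0, LF[8]=C('B')+0=3+0=3
L[9]='b': occ=2, LF[9]=C('b')+2=6+2=8
L[10]='A': occ=1, LF[10]=C('A')+1=1+1=2

Answer: 4 0 1 5 6 7 9 10 3 8 2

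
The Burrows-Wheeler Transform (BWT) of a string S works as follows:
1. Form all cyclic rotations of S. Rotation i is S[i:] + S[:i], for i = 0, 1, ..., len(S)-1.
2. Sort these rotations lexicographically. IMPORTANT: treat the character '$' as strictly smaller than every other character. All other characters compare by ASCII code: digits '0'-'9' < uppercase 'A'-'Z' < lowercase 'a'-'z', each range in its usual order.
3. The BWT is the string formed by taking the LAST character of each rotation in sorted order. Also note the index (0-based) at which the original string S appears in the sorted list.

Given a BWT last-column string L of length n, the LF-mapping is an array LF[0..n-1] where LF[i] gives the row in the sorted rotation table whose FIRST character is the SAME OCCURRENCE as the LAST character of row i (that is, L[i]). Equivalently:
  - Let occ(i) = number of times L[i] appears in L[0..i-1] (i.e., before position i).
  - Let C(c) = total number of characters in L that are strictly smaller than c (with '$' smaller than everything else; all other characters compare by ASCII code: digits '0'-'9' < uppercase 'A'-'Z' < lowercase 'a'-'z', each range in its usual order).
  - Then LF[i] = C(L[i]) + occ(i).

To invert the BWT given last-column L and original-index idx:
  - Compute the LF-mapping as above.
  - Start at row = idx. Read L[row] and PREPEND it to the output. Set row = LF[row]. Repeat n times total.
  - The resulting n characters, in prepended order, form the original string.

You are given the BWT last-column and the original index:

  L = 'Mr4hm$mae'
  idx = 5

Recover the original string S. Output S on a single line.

LF mapping: 2 8 1 5 6 0 7 3 4
Walk LF starting at row 5, prepending L[row]:
  step 1: row=5, L[5]='$', prepend. Next row=LF[5]=0
  step 2: row=0, L[0]='M', prepend. Next row=LF[0]=2
  step 3: row=2, L[2]='4', prepend. Next row=LF[2]=1
  step 4: row=1, L[1]='r', prepend. Next row=LF[1]=8
  step 5: row=8, L[8]='e', prepend. Next row=LF[8]=4
  step 6: row=4, L[4]='m', prepend. Next row=LF[4]=6
  step 7: row=6, L[6]='m', prepend. Next row=LF[6]=7
  step 8: row=7, L[7]='a', prepend. Next row=LF[7]=3
  step 9: row=3, L[3]='h', prepend. Next row=LF[3]=5
Reversed output: hammer4M$

Answer: hammer4M$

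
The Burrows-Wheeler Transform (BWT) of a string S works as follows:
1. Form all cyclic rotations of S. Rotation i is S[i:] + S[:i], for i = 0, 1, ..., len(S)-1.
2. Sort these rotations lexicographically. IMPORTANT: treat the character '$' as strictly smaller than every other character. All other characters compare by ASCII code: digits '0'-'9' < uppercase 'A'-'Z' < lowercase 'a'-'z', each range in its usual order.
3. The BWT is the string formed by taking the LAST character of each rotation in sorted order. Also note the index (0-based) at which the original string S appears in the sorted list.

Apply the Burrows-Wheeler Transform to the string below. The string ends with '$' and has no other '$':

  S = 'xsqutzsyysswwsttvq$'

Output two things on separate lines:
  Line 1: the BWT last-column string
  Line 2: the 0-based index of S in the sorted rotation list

Answer: qvsxywszstuqtws$yst
15

Derivation:
All 19 rotations (rotation i = S[i:]+S[:i]):
  rot[0] = xsqutzsyysswwsttvq$
  rot[1] = squtzsyysswwsttvq$x
  rot[2] = qutzsyysswwsttvq$xs
  rot[3] = utzsyysswwsttvq$xsq
  rot[4] = tzsyysswwsttvq$xsqu
  rot[5] = zsyysswwsttvq$xsqut
  rot[6] = syysswwsttvq$xsqutz
  rot[7] = yysswwsttvq$xsqutzs
  rot[8] = ysswwsttvq$xsqutzsy
  rot[9] = sswwsttvq$xsqutzsyy
  rot[10] = swwsttvq$xsqutzsyys
  rot[11] = wwsttvq$xsqutzsyyss
  rot[12] = wsttvq$xsqutzsyyssw
  rot[13] = sttvq$xsqutzsyyssww
  rot[14] = ttvq$xsqutzsyysswws
  rot[15] = tvq$xsqutzsyysswwst
  rot[16] = vq$xsqutzsyysswwstt
  rot[17] = q$xsqutzsyysswwsttv
  rot[18] = $xsqutzsyysswwsttvq
Sorted (with $ < everything):
  sorted[0] = $xsqutzsyysswwsttvq  (last char: 'q')
  sorted[1] = q$xsqutzsyysswwsttv  (last char: 'v')
  sorted[2] = qutzsyysswwsttvq$xs  (last char: 's')
  sorted[3] = squtzsyysswwsttvq$x  (last char: 'x')
  sorted[4] = sswwsttvq$xsqutzsyy  (last char: 'y')
  sorted[5] = sttvq$xsqutzsyyssww  (last char: 'w')
  sorted[6] = swwsttvq$xsqutzsyys  (last char: 's')
  sorted[7] = syysswwsttvq$xsqutz  (last char: 'z')
  sorted[8] = ttvq$xsqutzsyysswws  (last char: 's')
  sorted[9] = tvq$xsqutzsyysswwst  (last char: 't')
  sorted[10] = tzsyysswwsttvq$xsqu  (last char: 'u')
  sorted[11] = utzsyysswwsttvq$xsq  (last char: 'q')
  sorted[12] = vq$xsqutzsyysswwstt  (last char: 't')
  sorted[13] = wsttvq$xsqutzsyyssw  (last char: 'w')
  sorted[14] = wwsttvq$xsqutzsyyss  (last char: 's')
  sorted[15] = xsqutzsyysswwsttvq$  (last char: '$')
  sorted[16] = ysswwsttvq$xsqutzsy  (last char: 'y')
  sorted[17] = yysswwsttvq$xsqutzs  (last char: 's')
  sorted[18] = zsyysswwsttvq$xsqut  (last char: 't')
Last column: qvsxywszstuqtws$yst
Original string S is at sorted index 15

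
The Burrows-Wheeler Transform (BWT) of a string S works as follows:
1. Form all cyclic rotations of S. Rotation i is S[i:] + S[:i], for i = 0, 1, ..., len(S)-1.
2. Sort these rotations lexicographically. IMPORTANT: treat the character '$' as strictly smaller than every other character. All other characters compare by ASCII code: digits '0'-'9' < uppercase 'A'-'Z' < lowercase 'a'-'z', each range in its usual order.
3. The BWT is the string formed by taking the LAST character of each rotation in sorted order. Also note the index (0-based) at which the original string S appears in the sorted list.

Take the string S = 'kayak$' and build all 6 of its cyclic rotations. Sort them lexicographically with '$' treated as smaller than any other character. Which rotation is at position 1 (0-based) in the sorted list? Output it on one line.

All 6 rotations (rotation i = S[i:]+S[:i]):
  rot[0] = kayak$
  rot[1] = ayak$k
  rot[2] = yak$ka
  rot[3] = ak$kay
  rot[4] = k$kaya
  rot[5] = $kayak
Sorted (with $ < everything):
  sorted[0] = $kayak
  sorted[1] = ak$kay
  sorted[2] = ayak$k
  sorted[3] = k$kaya
  sorted[4] = kayak$
  sorted[5] = yak$ka
sorted[1] = ak$kay

Answer: ak$kay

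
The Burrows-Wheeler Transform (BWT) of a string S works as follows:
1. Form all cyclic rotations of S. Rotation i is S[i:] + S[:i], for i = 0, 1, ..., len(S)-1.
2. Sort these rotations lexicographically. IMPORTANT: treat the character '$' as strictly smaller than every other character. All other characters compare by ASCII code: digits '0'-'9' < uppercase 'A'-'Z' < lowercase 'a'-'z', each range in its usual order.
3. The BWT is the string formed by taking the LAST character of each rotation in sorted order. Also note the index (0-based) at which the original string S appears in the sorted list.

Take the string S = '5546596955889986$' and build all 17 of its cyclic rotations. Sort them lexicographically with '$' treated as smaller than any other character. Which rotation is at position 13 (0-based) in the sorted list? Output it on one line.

Answer: 955889986$5546596

Derivation:
All 17 rotations (rotation i = S[i:]+S[:i]):
  rot[0] = 5546596955889986$
  rot[1] = 546596955889986$5
  rot[2] = 46596955889986$55
  rot[3] = 6596955889986$554
  rot[4] = 596955889986$5546
  rot[5] = 96955889986$55465
  rot[6] = 6955889986$554659
  rot[7] = 955889986$5546596
  rot[8] = 55889986$55465969
  rot[9] = 5889986$554659695
  rot[10] = 889986$5546596955
  rot[11] = 89986$55465969558
  rot[12] = 9986$554659695588
  rot[13] = 986$5546596955889
  rot[14] = 86$55465969558899
  rot[15] = 6$554659695588998
  rot[16] = $5546596955889986
Sorted (with $ < everything):
  sorted[0] = $5546596955889986
  sorted[1] = 46596955889986$55
  sorted[2] = 546596955889986$5
  sorted[3] = 5546596955889986$
  sorted[4] = 55889986$55465969
  sorted[5] = 5889986$554659695
  sorted[6] = 596955889986$5546
  sorted[7] = 6$554659695588998
  sorted[8] = 6596955889986$554
  sorted[9] = 6955889986$554659
  sorted[10] = 86$55465969558899
  sorted[11] = 889986$5546596955
  sorted[12] = 89986$55465969558
  sorted[13] = 955889986$5546596
  sorted[14] = 96955889986$55465
  sorted[15] = 986$5546596955889
  sorted[16] = 9986$554659695588
sorted[13] = 955889986$5546596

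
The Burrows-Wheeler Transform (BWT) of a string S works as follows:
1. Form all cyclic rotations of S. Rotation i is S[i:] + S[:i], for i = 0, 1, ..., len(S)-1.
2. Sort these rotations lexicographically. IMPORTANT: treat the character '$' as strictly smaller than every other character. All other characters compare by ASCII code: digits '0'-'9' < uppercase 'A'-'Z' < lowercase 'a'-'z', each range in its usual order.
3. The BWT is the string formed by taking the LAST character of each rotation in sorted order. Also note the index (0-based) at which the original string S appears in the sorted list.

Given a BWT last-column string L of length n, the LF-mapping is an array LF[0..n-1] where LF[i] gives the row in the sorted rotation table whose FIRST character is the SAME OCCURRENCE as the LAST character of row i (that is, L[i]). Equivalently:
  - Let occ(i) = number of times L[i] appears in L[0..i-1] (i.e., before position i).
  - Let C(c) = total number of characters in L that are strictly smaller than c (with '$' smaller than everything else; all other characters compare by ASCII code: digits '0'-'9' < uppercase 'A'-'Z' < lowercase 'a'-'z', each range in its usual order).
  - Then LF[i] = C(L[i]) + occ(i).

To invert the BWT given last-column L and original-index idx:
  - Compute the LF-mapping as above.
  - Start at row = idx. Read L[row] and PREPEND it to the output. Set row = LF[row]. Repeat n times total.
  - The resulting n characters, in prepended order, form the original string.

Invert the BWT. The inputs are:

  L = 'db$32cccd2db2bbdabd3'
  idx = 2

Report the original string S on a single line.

LF mapping: 15 7 0 4 1 12 13 14 16 2 17 8 3 9 10 18 6 11 19 5
Walk LF starting at row 2, prepending L[row]:
  step 1: row=2, L[2]='$', prepend. Next row=LF[2]=0
  step 2: row=0, L[0]='d', prepend. Next row=LF[0]=15
  step 3: row=15, L[15]='d', prepend. Next row=LF[15]=18
  step 4: row=18, L[18]='d', prepend. Next row=LF[18]=19
  step 5: row=19, L[19]='3', prepend. Next row=LF[19]=5
  step 6: row=5, L[5]='c', prepend. Next row=LF[5]=12
  step 7: row=12, L[12]='2', prepend. Next row=LF[12]=3
  step 8: row=3, L[3]='3', prepend. Next row=LF[3]=4
  step 9: row=4, L[4]='2', prepend. Next row=LF[4]=1
  step 10: row=1, L[1]='b', prepend. Next row=LF[1]=7
  step 11: row=7, L[7]='c', prepend. Next row=LF[7]=14
  step 12: row=14, L[14]='b', prepend. Next row=LF[14]=10
  step 13: row=10, L[10]='d', prepend. Next row=LF[10]=17
  step 14: row=17, L[17]='b', prepend. Next row=LF[17]=11
  step 15: row=11, L[11]='b', prepend. Next row=LF[11]=8
  step 16: row=8, L[8]='d', prepend. Next row=LF[8]=16
  step 17: row=16, L[16]='a', prepend. Next row=LF[16]=6
  step 18: row=6, L[6]='c', prepend. Next row=LF[6]=13
  step 19: row=13, L[13]='b', prepend. Next row=LF[13]=9
  step 20: row=9, L[9]='2', prepend. Next row=LF[9]=2
Reversed output: 2bcadbbdbcb232c3ddd$

Answer: 2bcadbbdbcb232c3ddd$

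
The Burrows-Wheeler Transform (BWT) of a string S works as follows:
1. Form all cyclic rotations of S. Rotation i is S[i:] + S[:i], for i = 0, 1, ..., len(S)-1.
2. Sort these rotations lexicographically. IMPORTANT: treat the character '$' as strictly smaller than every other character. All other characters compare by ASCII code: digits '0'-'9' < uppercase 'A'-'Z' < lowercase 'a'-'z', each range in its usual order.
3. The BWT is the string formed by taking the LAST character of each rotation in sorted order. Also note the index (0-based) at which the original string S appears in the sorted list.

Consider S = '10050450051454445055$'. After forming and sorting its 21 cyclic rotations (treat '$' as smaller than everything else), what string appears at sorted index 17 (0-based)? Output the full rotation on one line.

All 21 rotations (rotation i = S[i:]+S[:i]):
  rot[0] = 10050450051454445055$
  rot[1] = 0050450051454445055$1
  rot[2] = 050450051454445055$10
  rot[3] = 50450051454445055$100
  rot[4] = 0450051454445055$1005
  rot[5] = 450051454445055$10050
  rot[6] = 50051454445055$100504
  rot[7] = 0051454445055$1005045
  rot[8] = 051454445055$10050450
  rot[9] = 51454445055$100504500
  rot[10] = 1454445055$1005045005
  rot[11] = 454445055$10050450051
  rot[12] = 54445055$100504500514
  rot[13] = 4445055$1005045005145
  rot[14] = 445055$10050450051454
  rot[15] = 45055$100504500514544
  rot[16] = 5055$1005045005145444
  rot[17] = 055$10050450051454445
  rot[18] = 55$100504500514544450
  rot[19] = 5$1005045005145444505
  rot[20] = $10050450051454445055
Sorted (with $ < everything):
  sorted[0] = $10050450051454445055
  sorted[1] = 0050450051454445055$1
  sorted[2] = 0051454445055$1005045
  sorted[3] = 0450051454445055$1005
  sorted[4] = 050450051454445055$10
  sorted[5] = 051454445055$10050450
  sorted[6] = 055$10050450051454445
  sorted[7] = 10050450051454445055$
  sorted[8] = 1454445055$1005045005
  sorted[9] = 4445055$1005045005145
  sorted[10] = 445055$10050450051454
  sorted[11] = 450051454445055$10050
  sorted[12] = 45055$100504500514544
  sorted[13] = 454445055$10050450051
  sorted[14] = 5$1005045005145444505
  sorted[15] = 50051454445055$100504
  sorted[16] = 50450051454445055$100
  sorted[17] = 5055$1005045005145444
  sorted[18] = 51454445055$100504500
  sorted[19] = 54445055$100504500514
  sorted[20] = 55$100504500514544450
sorted[17] = 5055$1005045005145444

Answer: 5055$1005045005145444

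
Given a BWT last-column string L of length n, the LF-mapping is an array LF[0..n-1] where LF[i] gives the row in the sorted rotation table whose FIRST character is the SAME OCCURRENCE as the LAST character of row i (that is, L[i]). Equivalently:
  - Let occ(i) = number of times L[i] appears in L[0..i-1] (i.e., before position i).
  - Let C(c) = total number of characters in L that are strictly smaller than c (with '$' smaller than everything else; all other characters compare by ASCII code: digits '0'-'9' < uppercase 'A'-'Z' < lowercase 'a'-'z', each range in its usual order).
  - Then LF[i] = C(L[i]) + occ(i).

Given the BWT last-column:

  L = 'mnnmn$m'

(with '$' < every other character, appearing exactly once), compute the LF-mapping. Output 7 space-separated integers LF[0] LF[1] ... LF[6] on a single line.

Answer: 1 4 5 2 6 0 3

Derivation:
Char counts: '$':1, 'm':3, 'n':3
C (first-col start): C('$')=0, C('m')=1, C('n')=4
L[0]='m': occ=0, LF[0]=C('m')+0=1+0=1
L[1]='n': occ=0, LF[1]=C('n')+0=4+0=4
L[2]='n': occ=1, LF[2]=C('n')+1=4+1=5
L[3]='m': occ=1, LF[3]=C('m')+1=1+1=2
L[4]='n': occ=2, LF[4]=C('n')+2=4+2=6
L[5]='$': occ=0, LF[5]=C('$')+0=0+0=0
L[6]='m': occ=2, LF[6]=C('m')+2=1+2=3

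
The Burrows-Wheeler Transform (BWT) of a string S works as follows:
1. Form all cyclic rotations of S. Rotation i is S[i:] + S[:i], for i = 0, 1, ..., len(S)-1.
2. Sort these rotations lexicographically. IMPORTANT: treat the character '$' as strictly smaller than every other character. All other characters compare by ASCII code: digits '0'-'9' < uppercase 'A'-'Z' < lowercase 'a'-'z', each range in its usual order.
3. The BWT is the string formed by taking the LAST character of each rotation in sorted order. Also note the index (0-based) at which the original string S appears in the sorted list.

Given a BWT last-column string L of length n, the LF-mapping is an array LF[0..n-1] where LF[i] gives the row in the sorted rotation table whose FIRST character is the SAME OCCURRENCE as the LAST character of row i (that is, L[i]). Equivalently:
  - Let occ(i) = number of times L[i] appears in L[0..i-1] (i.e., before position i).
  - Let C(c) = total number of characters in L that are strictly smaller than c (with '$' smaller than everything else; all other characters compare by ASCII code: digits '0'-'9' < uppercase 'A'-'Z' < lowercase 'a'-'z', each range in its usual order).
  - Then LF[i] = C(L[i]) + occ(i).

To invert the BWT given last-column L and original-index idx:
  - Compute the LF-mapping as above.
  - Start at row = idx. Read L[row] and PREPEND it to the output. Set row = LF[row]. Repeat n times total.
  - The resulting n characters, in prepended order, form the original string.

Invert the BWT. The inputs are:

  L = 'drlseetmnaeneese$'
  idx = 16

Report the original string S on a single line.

Answer: tennesseeemerald$

Derivation:
LF mapping: 2 13 9 14 3 4 16 10 11 1 5 12 6 7 15 8 0
Walk LF starting at row 16, prepending L[row]:
  step 1: row=16, L[16]='$', prepend. Next row=LF[16]=0
  step 2: row=0, L[0]='d', prepend. Next row=LF[0]=2
  step 3: row=2, L[2]='l', prepend. Next row=LF[2]=9
  step 4: row=9, L[9]='a', prepend. Next row=LF[9]=1
  step 5: row=1, L[1]='r', prepend. Next row=LF[1]=13
  step 6: row=13, L[13]='e', prepend. Next row=LF[13]=7
  step 7: row=7, L[7]='m', prepend. Next row=LF[7]=10
  step 8: row=10, L[10]='e', prepend. Next row=LF[10]=5
  step 9: row=5, L[5]='e', prepend. Next row=LF[5]=4
  step 10: row=4, L[4]='e', prepend. Next row=LF[4]=3
  step 11: row=3, L[3]='s', prepend. Next row=LF[3]=14
  step 12: row=14, L[14]='s', prepend. Next row=LF[14]=15
  step 13: row=15, L[15]='e', prepend. Next row=LF[15]=8
  step 14: row=8, L[8]='n', prepend. Next row=LF[8]=11
  step 15: row=11, L[11]='n', prepend. Next row=LF[11]=12
  step 16: row=12, L[12]='e', prepend. Next row=LF[12]=6
  step 17: row=6, L[6]='t', prepend. Next row=LF[6]=16
Reversed output: tennesseeemerald$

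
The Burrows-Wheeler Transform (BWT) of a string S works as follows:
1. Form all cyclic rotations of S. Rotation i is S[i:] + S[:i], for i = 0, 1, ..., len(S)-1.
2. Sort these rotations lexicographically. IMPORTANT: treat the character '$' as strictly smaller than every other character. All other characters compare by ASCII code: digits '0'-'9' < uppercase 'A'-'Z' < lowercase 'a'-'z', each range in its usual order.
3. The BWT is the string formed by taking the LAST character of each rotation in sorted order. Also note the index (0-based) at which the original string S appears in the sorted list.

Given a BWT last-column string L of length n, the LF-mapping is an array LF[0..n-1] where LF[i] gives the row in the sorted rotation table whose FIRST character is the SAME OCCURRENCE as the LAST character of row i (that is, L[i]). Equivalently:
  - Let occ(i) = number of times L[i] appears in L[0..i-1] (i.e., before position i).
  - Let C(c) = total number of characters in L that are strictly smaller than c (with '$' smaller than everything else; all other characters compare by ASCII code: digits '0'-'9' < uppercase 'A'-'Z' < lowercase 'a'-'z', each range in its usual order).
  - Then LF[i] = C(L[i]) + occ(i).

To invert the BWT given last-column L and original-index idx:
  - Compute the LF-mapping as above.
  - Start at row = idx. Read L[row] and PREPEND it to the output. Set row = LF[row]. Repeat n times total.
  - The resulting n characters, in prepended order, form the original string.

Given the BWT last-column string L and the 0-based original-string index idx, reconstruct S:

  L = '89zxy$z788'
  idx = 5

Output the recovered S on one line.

Answer: 97y8zx8z8$

Derivation:
LF mapping: 2 5 8 6 7 0 9 1 3 4
Walk LF starting at row 5, prepending L[row]:
  step 1: row=5, L[5]='$', prepend. Next row=LF[5]=0
  step 2: row=0, L[0]='8', prepend. Next row=LF[0]=2
  step 3: row=2, L[2]='z', prepend. Next row=LF[2]=8
  step 4: row=8, L[8]='8', prepend. Next row=LF[8]=3
  step 5: row=3, L[3]='x', prepend. Next row=LF[3]=6
  step 6: row=6, L[6]='z', prepend. Next row=LF[6]=9
  step 7: row=9, L[9]='8', prepend. Next row=LF[9]=4
  step 8: row=4, L[4]='y', prepend. Next row=LF[4]=7
  step 9: row=7, L[7]='7', prepend. Next row=LF[7]=1
  step 10: row=1, L[1]='9', prepend. Next row=LF[1]=5
Reversed output: 97y8zx8z8$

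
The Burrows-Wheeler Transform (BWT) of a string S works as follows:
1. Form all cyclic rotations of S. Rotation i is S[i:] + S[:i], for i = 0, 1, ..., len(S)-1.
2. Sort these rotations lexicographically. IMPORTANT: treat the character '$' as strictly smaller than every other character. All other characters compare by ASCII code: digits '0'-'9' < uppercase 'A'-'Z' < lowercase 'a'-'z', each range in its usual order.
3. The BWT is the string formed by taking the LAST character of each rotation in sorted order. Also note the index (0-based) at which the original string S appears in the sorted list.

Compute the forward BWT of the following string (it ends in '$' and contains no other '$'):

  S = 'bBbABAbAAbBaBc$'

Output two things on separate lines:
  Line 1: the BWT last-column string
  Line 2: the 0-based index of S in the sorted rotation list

Answer: cbbBAAbbaBABA$B
13

Derivation:
All 15 rotations (rotation i = S[i:]+S[:i]):
  rot[0] = bBbABAbAAbBaBc$
  rot[1] = BbABAbAAbBaBc$b
  rot[2] = bABAbAAbBaBc$bB
  rot[3] = ABAbAAbBaBc$bBb
  rot[4] = BAbAAbBaBc$bBbA
  rot[5] = AbAAbBaBc$bBbAB
  rot[6] = bAAbBaBc$bBbABA
  rot[7] = AAbBaBc$bBbABAb
  rot[8] = AbBaBc$bBbABAbA
  rot[9] = bBaBc$bBbABAbAA
  rot[10] = BaBc$bBbABAbAAb
  rot[11] = aBc$bBbABAbAAbB
  rot[12] = Bc$bBbABAbAAbBa
  rot[13] = c$bBbABAbAAbBaB
  rot[14] = $bBbABAbAAbBaBc
Sorted (with $ < everything):
  sorted[0] = $bBbABAbAAbBaBc  (last char: 'c')
  sorted[1] = AAbBaBc$bBbABAb  (last char: 'b')
  sorted[2] = ABAbAAbBaBc$bBb  (last char: 'b')
  sorted[3] = AbAAbBaBc$bBbAB  (last char: 'B')
  sorted[4] = AbBaBc$bBbABAbA  (last char: 'A')
  sorted[5] = BAbAAbBaBc$bBbA  (last char: 'A')
  sorted[6] = BaBc$bBbABAbAAb  (last char: 'b')
  sorted[7] = BbABAbAAbBaBc$b  (last char: 'b')
  sorted[8] = Bc$bBbABAbAAbBa  (last char: 'a')
  sorted[9] = aBc$bBbABAbAAbB  (last char: 'B')
  sorted[10] = bAAbBaBc$bBbABA  (last char: 'A')
  sorted[11] = bABAbAAbBaBc$bB  (last char: 'B')
  sorted[12] = bBaBc$bBbABAbAA  (last char: 'A')
  sorted[13] = bBbABAbAAbBaBc$  (last char: '$')
  sorted[14] = c$bBbABAbAAbBaB  (last char: 'B')
Last column: cbbBAAbbaBABA$B
Original string S is at sorted index 13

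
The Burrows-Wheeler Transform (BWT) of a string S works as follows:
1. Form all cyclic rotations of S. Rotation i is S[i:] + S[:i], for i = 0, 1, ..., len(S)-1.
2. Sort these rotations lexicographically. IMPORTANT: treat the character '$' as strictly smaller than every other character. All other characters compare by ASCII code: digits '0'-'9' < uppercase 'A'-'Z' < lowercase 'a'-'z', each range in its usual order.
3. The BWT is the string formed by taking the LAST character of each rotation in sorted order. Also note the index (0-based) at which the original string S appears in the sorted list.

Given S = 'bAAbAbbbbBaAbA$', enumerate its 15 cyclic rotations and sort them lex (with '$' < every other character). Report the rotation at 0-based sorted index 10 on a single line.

All 15 rotations (rotation i = S[i:]+S[:i]):
  rot[0] = bAAbAbbbbBaAbA$
  rot[1] = AAbAbbbbBaAbA$b
  rot[2] = AbAbbbbBaAbA$bA
  rot[3] = bAbbbbBaAbA$bAA
  rot[4] = AbbbbBaAbA$bAAb
  rot[5] = bbbbBaAbA$bAAbA
  rot[6] = bbbBaAbA$bAAbAb
  rot[7] = bbBaAbA$bAAbAbb
  rot[8] = bBaAbA$bAAbAbbb
  rot[9] = BaAbA$bAAbAbbbb
  rot[10] = aAbA$bAAbAbbbbB
  rot[11] = AbA$bAAbAbbbbBa
  rot[12] = bA$bAAbAbbbbBaA
  rot[13] = A$bAAbAbbbbBaAb
  rot[14] = $bAAbAbbbbBaAbA
Sorted (with $ < everything):
  sorted[0] = $bAAbAbbbbBaAbA
  sorted[1] = A$bAAbAbbbbBaAb
  sorted[2] = AAbAbbbbBaAbA$b
  sorted[3] = AbA$bAAbAbbbbBa
  sorted[4] = AbAbbbbBaAbA$bA
  sorted[5] = AbbbbBaAbA$bAAb
  sorted[6] = BaAbA$bAAbAbbbb
  sorted[7] = aAbA$bAAbAbbbbB
  sorted[8] = bA$bAAbAbbbbBaA
  sorted[9] = bAAbAbbbbBaAbA$
  sorted[10] = bAbbbbBaAbA$bAA
  sorted[11] = bBaAbA$bAAbAbbb
  sorted[12] = bbBaAbA$bAAbAbb
  sorted[13] = bbbBaAbA$bAAbAb
  sorted[14] = bbbbBaAbA$bAAbA
sorted[10] = bAbbbbBaAbA$bAA

Answer: bAbbbbBaAbA$bAA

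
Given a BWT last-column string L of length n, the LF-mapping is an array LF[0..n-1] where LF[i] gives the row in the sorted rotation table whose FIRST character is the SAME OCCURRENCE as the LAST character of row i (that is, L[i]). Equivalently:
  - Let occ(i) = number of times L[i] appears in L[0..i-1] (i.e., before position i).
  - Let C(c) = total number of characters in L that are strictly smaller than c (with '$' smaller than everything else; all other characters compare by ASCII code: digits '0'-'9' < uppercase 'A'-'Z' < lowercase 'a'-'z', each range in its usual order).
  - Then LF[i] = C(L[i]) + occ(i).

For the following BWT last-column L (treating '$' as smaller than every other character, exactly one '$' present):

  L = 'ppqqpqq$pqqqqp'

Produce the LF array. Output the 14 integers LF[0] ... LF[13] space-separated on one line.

Answer: 1 2 6 7 3 8 9 0 4 10 11 12 13 5

Derivation:
Char counts: '$':1, 'p':5, 'q':8
C (first-col start): C('$')=0, C('p')=1, C('q')=6
L[0]='p': occ=0, LF[0]=C('p')+0=1+0=1
L[1]='p': occ=1, LF[1]=C('p')+1=1+1=2
L[2]='q': occ=0, LF[2]=C('q')+0=6+0=6
L[3]='q': occ=1, LF[3]=C('q')+1=6+1=7
L[4]='p': occ=2, LF[4]=C('p')+2=1+2=3
L[5]='q': occ=2, LF[5]=C('q')+2=6+2=8
L[6]='q': occ=3, LF[6]=C('q')+3=6+3=9
L[7]='$': occ=0, LF[7]=C('$')+0=0+0=0
L[8]='p': occ=3, LF[8]=C('p')+3=1+3=4
L[9]='q': occ=4, LF[9]=C('q')+4=6+4=10
L[10]='q': occ=5, LF[10]=C('q')+5=6+5=11
L[11]='q': occ=6, LF[11]=C('q')+6=6+6=12
L[12]='q': occ=7, LF[12]=C('q')+7=6+7=13
L[13]='p': occ=4, LF[13]=C('p')+4=1+4=5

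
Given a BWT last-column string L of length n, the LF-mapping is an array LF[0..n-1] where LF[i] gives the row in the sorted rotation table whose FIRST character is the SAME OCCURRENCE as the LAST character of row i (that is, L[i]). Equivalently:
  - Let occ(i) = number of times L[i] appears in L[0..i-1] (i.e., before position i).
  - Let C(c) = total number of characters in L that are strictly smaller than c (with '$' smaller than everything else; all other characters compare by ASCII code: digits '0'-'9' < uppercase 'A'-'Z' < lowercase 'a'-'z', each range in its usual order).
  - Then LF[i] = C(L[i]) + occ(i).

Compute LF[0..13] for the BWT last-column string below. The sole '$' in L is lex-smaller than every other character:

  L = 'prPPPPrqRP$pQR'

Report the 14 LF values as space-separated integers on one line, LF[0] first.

Char counts: '$':1, 'P':5, 'Q':1, 'R':2, 'p':2, 'q':1, 'r':2
C (first-col start): C('$')=0, C('P')=1, C('Q')=6, C('R')=7, C('p')=9, C('q')=11, C('r')=12
L[0]='p': occ=0, LF[0]=C('p')+0=9+0=9
L[1]='r': occ=0, LF[1]=C('r')+0=12+0=12
L[2]='P': occ=0, LF[2]=C('P')+0=1+0=1
L[3]='P': occ=1, LF[3]=C('P')+1=1+1=2
L[4]='P': occ=2, LF[4]=C('P')+2=1+2=3
L[5]='P': occ=3, LF[5]=C('P')+3=1+3=4
L[6]='r': occ=1, LF[6]=C('r')+1=12+1=13
L[7]='q': occ=0, LF[7]=C('q')+0=11+0=11
L[8]='R': occ=0, LF[8]=C('R')+0=7+0=7
L[9]='P': occ=4, LF[9]=C('P')+4=1+4=5
L[10]='$': occ=0, LF[10]=C('$')+0=0+0=0
L[11]='p': occ=1, LF[11]=C('p')+1=9+1=10
L[12]='Q': occ=0, LF[12]=C('Q')+0=6+0=6
L[13]='R': occ=1, LF[13]=C('R')+1=7+1=8

Answer: 9 12 1 2 3 4 13 11 7 5 0 10 6 8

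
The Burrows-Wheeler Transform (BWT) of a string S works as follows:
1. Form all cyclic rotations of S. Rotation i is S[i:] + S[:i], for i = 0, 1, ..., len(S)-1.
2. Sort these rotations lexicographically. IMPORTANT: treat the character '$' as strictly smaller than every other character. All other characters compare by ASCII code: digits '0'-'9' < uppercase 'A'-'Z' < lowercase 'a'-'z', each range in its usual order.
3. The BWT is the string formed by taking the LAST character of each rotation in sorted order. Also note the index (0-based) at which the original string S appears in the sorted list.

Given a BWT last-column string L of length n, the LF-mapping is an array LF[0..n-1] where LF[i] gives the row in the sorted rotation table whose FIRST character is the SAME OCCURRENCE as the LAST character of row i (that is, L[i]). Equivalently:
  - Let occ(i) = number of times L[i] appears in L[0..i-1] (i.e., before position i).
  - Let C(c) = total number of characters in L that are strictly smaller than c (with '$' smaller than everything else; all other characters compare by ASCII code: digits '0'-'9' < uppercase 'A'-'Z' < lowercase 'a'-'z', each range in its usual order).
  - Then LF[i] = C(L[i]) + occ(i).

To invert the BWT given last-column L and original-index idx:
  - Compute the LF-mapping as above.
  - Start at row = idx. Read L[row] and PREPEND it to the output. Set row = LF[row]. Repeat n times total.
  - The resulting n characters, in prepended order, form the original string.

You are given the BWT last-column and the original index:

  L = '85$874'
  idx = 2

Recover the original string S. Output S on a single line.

Answer: 54878$

Derivation:
LF mapping: 4 2 0 5 3 1
Walk LF starting at row 2, prepending L[row]:
  step 1: row=2, L[2]='$', prepend. Next row=LF[2]=0
  step 2: row=0, L[0]='8', prepend. Next row=LF[0]=4
  step 3: row=4, L[4]='7', prepend. Next row=LF[4]=3
  step 4: row=3, L[3]='8', prepend. Next row=LF[3]=5
  step 5: row=5, L[5]='4', prepend. Next row=LF[5]=1
  step 6: row=1, L[1]='5', prepend. Next row=LF[1]=2
Reversed output: 54878$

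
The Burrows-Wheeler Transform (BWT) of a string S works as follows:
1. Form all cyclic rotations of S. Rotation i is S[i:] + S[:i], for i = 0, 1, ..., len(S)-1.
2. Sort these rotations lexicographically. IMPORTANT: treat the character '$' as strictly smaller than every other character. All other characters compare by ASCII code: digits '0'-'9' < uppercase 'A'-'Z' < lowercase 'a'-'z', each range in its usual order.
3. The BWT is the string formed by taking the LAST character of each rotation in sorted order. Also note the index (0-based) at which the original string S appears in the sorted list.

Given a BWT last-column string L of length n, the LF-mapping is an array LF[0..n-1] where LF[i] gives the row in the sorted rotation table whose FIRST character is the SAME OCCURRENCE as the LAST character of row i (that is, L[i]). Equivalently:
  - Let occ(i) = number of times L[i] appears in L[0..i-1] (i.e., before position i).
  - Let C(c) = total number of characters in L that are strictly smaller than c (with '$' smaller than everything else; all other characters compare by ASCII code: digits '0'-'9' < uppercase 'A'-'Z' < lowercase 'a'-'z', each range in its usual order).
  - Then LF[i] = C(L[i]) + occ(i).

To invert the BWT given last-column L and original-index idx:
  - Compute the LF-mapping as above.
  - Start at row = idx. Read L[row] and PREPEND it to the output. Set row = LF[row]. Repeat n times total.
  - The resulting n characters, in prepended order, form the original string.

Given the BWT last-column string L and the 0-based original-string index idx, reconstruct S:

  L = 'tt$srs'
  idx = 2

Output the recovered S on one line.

Answer: sstrt$

Derivation:
LF mapping: 4 5 0 2 1 3
Walk LF starting at row 2, prepending L[row]:
  step 1: row=2, L[2]='$', prepend. Next row=LF[2]=0
  step 2: row=0, L[0]='t', prepend. Next row=LF[0]=4
  step 3: row=4, L[4]='r', prepend. Next row=LF[4]=1
  step 4: row=1, L[1]='t', prepend. Next row=LF[1]=5
  step 5: row=5, L[5]='s', prepend. Next row=LF[5]=3
  step 6: row=3, L[3]='s', prepend. Next row=LF[3]=2
Reversed output: sstrt$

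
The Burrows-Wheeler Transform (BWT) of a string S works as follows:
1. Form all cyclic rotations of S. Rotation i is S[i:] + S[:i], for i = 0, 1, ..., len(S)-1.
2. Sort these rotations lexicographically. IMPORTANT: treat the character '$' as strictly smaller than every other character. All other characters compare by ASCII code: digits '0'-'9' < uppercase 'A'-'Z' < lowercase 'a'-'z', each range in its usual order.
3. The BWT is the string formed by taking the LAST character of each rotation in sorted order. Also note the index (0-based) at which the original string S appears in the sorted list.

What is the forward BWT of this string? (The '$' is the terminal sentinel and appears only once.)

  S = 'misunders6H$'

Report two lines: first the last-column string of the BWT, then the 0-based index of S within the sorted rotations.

Answer: Hs6ndm$ueris
6

Derivation:
All 12 rotations (rotation i = S[i:]+S[:i]):
  rot[0] = misunders6H$
  rot[1] = isunders6H$m
  rot[2] = sunders6H$mi
  rot[3] = unders6H$mis
  rot[4] = nders6H$misu
  rot[5] = ders6H$misun
  rot[6] = ers6H$misund
  rot[7] = rs6H$misunde
  rot[8] = s6H$misunder
  rot[9] = 6H$misunders
  rot[10] = H$misunders6
  rot[11] = $misunders6H
Sorted (with $ < everything):
  sorted[0] = $misunders6H  (last char: 'H')
  sorted[1] = 6H$misunders  (last char: 's')
  sorted[2] = H$misunders6  (last char: '6')
  sorted[3] = ders6H$misun  (last char: 'n')
  sorted[4] = ers6H$misund  (last char: 'd')
  sorted[5] = isunders6H$m  (last char: 'm')
  sorted[6] = misunders6H$  (last char: '$')
  sorted[7] = nders6H$misu  (last char: 'u')
  sorted[8] = rs6H$misunde  (last char: 'e')
  sorted[9] = s6H$misunder  (last char: 'r')
  sorted[10] = sunders6H$mi  (last char: 'i')
  sorted[11] = unders6H$mis  (last char: 's')
Last column: Hs6ndm$ueris
Original string S is at sorted index 6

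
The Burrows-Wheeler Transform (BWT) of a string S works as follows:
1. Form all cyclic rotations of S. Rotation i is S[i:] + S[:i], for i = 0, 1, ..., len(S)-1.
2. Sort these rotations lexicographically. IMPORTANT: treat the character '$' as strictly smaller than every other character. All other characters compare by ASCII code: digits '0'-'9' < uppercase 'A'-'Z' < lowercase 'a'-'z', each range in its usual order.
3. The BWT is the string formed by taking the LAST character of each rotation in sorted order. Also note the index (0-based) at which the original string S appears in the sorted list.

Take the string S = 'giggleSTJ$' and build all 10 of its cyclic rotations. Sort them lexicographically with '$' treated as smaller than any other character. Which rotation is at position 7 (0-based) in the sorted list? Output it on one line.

All 10 rotations (rotation i = S[i:]+S[:i]):
  rot[0] = giggleSTJ$
  rot[1] = iggleSTJ$g
  rot[2] = ggleSTJ$gi
  rot[3] = gleSTJ$gig
  rot[4] = leSTJ$gigg
  rot[5] = eSTJ$giggl
  rot[6] = STJ$giggle
  rot[7] = TJ$giggleS
  rot[8] = J$giggleST
  rot[9] = $giggleSTJ
Sorted (with $ < everything):
  sorted[0] = $giggleSTJ
  sorted[1] = J$giggleST
  sorted[2] = STJ$giggle
  sorted[3] = TJ$giggleS
  sorted[4] = eSTJ$giggl
  sorted[5] = ggleSTJ$gi
  sorted[6] = giggleSTJ$
  sorted[7] = gleSTJ$gig
  sorted[8] = iggleSTJ$g
  sorted[9] = leSTJ$gigg
sorted[7] = gleSTJ$gig

Answer: gleSTJ$gig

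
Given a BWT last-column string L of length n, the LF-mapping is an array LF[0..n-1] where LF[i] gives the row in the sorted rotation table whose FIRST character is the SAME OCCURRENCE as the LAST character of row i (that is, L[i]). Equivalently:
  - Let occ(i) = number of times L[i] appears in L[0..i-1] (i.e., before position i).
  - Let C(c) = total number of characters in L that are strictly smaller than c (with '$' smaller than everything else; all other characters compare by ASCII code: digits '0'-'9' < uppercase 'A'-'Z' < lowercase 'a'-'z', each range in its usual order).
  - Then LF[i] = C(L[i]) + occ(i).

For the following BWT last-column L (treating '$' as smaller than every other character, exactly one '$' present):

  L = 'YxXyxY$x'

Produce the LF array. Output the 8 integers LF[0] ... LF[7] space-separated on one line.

Answer: 2 4 1 7 5 3 0 6

Derivation:
Char counts: '$':1, 'X':1, 'Y':2, 'x':3, 'y':1
C (first-col start): C('$')=0, C('X')=1, C('Y')=2, C('x')=4, C('y')=7
L[0]='Y': occ=0, LF[0]=C('Y')+0=2+0=2
L[1]='x': occ=0, LF[1]=C('x')+0=4+0=4
L[2]='X': occ=0, LF[2]=C('X')+0=1+0=1
L[3]='y': occ=0, LF[3]=C('y')+0=7+0=7
L[4]='x': occ=1, LF[4]=C('x')+1=4+1=5
L[5]='Y': occ=1, LF[5]=C('Y')+1=2+1=3
L[6]='$': occ=0, LF[6]=C('$')+0=0+0=0
L[7]='x': occ=2, LF[7]=C('x')+2=4+2=6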